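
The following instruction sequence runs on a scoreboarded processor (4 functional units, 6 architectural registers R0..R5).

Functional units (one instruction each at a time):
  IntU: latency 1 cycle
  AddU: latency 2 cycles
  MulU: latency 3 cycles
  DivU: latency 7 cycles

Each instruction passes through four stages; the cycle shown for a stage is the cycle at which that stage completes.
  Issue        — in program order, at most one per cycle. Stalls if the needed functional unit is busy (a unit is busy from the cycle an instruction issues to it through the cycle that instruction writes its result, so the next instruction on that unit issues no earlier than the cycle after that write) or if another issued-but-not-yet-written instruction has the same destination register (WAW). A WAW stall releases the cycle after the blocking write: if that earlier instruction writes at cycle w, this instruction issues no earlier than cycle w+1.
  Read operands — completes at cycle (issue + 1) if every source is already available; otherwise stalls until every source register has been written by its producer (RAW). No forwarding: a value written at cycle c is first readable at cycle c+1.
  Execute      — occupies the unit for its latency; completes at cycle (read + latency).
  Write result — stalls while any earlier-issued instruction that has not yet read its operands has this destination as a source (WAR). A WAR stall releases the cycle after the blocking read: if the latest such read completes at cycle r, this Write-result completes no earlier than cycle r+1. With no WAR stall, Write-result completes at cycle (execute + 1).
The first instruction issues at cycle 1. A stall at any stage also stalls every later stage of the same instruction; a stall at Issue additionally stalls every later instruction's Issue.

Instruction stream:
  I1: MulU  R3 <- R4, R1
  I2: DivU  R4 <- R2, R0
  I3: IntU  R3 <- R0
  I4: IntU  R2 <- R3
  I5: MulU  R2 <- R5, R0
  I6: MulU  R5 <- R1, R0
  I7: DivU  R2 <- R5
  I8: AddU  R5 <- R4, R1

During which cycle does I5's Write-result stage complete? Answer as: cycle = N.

cycle = 20

I1 -> (1, 2, 5, 6)
I2 -> (2, 3, 10, 11)
I3 -> (7, 8, 9, 10)  // WAW R3: wait I1 write@6
I4 -> (11, 12, 13, 14)  // struct: IntU busy until I3 writes@10
I5 -> (15, 16, 19, 20)  // WAW R2: wait I4 write@14
I6 -> (21, 22, 25, 26)  // struct: MulU busy until I5 writes@20
I7 -> (22, 27, 34, 35)  // RAW R5: wait I6 write@26
I8 -> (27, 28, 30, 31)  // WAW R5: wait I6 write@26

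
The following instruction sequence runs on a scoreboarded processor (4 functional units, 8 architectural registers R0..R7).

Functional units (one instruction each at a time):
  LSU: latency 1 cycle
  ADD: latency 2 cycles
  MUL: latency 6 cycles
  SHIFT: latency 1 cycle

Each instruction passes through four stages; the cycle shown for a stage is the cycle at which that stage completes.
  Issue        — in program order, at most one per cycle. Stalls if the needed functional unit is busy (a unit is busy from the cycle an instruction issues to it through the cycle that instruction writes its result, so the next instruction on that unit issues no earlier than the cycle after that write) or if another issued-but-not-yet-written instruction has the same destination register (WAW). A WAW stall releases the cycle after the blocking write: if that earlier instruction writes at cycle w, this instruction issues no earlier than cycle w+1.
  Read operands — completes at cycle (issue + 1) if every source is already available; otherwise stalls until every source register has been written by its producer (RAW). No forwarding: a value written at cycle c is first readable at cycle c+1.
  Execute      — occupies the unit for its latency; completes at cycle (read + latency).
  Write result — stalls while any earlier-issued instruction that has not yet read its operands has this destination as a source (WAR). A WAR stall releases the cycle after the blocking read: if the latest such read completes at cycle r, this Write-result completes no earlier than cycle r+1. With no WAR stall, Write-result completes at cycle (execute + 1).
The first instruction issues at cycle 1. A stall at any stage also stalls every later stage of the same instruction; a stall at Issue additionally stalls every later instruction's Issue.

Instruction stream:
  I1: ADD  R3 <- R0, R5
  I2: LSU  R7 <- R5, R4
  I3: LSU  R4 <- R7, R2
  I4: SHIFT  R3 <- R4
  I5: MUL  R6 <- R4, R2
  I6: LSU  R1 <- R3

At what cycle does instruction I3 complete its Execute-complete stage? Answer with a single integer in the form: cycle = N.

t=1  I1→ADD
t=2  I1 RO, I2→LSU
t=3  I2 RO
t=4  I1 EX, I2 EX
t=5  I1 WR R3, I2 WR R7
t=6  I3→LSU
t=7  I3 RO, I4→SHIFT
t=8  I3 EX, I5→MUL
t=9  I3 WR R4
t=10  I4 RO, I5 RO, I6→LSU
t=11  I4 EX
t=12  I4 WR R3
t=13  I6 RO
t=14  I6 EX
t=15  I6 WR R1
t=16  I5 EX
t=17  I5 WR R6

cycle = 8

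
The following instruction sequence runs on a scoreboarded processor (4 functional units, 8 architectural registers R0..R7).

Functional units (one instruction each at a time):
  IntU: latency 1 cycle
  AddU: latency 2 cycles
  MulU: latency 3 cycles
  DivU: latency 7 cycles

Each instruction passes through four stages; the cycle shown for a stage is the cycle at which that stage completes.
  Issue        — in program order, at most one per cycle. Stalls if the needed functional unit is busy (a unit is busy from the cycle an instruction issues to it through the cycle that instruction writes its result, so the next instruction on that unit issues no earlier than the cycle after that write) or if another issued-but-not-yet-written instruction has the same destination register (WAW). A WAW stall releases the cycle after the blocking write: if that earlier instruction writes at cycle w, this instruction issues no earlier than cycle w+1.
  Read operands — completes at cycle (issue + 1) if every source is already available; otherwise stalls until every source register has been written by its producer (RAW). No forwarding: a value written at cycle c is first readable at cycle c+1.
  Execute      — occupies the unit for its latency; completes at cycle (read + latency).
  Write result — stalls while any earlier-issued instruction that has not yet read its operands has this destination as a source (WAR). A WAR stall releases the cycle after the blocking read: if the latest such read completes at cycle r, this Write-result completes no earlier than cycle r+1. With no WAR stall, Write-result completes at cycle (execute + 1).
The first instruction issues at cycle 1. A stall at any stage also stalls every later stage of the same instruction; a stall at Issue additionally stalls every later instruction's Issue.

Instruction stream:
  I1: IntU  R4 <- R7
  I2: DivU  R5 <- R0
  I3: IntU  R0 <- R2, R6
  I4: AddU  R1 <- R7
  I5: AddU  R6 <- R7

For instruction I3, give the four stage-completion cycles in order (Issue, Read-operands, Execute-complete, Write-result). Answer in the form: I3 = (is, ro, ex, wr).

I1 -> (1, 2, 3, 4)
I2 -> (2, 3, 10, 11)
I3 -> (5, 6, 7, 8)  // struct: IntU busy until I1 writes@4
I4 -> (6, 7, 9, 10)
I5 -> (11, 12, 14, 15)  // struct: AddU busy until I4 writes@10

I3 = (5, 6, 7, 8)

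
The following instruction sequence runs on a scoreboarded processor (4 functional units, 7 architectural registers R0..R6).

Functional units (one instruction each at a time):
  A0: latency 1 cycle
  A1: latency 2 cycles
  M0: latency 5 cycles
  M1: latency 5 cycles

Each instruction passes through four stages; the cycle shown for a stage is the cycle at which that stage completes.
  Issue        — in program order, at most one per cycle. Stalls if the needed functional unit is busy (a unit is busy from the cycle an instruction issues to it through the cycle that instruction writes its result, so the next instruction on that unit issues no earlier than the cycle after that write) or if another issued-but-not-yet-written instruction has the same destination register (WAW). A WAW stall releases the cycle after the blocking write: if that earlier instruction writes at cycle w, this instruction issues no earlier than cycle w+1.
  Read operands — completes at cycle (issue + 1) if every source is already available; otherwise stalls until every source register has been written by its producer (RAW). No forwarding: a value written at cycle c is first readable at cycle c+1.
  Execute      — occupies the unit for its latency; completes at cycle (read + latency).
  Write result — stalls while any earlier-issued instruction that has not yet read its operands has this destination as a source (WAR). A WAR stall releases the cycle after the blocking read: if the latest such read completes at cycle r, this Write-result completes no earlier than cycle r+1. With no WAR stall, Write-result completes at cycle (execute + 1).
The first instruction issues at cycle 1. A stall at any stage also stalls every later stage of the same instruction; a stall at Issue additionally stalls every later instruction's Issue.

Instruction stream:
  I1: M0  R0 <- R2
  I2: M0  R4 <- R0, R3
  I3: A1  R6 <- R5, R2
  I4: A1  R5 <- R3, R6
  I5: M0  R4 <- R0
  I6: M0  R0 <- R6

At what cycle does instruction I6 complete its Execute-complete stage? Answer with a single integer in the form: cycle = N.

cycle = 31

cycle 1: I1→M0
cycle 2: I1 RO
cycle 7: I1 EX
cycle 8: I1 WR R0
cycle 9: I2→M0
cycle 10: I2 RO, I3→A1
cycle 11: I3 RO
cycle 13: I3 EX
cycle 14: I3 WR R6
cycle 15: I2 EX, I4→A1
cycle 16: I2 WR R4, I4 RO
cycle 17: I5→M0
cycle 18: I4 EX, I5 RO
cycle 19: I4 WR R5
cycle 23: I5 EX
cycle 24: I5 WR R4
cycle 25: I6→M0
cycle 26: I6 RO
cycle 31: I6 EX
cycle 32: I6 WR R0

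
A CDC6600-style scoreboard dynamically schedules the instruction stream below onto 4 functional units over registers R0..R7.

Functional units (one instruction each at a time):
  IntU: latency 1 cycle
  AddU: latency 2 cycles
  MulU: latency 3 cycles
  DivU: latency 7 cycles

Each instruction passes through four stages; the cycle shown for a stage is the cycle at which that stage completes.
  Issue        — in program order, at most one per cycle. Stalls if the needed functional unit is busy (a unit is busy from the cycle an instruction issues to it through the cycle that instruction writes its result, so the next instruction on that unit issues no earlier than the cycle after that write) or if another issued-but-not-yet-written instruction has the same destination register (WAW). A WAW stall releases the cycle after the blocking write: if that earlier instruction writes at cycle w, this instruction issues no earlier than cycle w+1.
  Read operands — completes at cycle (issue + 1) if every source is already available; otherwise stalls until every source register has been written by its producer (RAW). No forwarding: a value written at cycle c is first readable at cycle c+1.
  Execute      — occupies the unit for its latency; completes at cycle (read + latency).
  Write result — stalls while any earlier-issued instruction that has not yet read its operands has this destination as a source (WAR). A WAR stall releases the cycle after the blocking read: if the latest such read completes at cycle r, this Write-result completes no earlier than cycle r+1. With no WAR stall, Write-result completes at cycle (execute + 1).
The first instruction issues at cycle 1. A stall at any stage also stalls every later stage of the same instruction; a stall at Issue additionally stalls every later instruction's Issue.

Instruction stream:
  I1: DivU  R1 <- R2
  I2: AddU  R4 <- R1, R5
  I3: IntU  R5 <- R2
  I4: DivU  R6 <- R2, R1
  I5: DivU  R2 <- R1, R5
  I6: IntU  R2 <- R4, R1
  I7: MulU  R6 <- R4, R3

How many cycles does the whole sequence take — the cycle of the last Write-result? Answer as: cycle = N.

cycle = 37

I1 -> (1, 2, 9, 10)
I2 -> (2, 11, 13, 14)  // RAW R1: wait I1 write@10
I3 -> (3, 4, 5, 12)  // WAR R5: wait I2 read@11
I4 -> (11, 12, 19, 20)  // struct: DivU busy until I1 writes@10
I5 -> (21, 22, 29, 30)  // struct: DivU busy until I4 writes@20
I6 -> (31, 32, 33, 34)  // WAW R2: wait I5 write@30
I7 -> (32, 33, 36, 37)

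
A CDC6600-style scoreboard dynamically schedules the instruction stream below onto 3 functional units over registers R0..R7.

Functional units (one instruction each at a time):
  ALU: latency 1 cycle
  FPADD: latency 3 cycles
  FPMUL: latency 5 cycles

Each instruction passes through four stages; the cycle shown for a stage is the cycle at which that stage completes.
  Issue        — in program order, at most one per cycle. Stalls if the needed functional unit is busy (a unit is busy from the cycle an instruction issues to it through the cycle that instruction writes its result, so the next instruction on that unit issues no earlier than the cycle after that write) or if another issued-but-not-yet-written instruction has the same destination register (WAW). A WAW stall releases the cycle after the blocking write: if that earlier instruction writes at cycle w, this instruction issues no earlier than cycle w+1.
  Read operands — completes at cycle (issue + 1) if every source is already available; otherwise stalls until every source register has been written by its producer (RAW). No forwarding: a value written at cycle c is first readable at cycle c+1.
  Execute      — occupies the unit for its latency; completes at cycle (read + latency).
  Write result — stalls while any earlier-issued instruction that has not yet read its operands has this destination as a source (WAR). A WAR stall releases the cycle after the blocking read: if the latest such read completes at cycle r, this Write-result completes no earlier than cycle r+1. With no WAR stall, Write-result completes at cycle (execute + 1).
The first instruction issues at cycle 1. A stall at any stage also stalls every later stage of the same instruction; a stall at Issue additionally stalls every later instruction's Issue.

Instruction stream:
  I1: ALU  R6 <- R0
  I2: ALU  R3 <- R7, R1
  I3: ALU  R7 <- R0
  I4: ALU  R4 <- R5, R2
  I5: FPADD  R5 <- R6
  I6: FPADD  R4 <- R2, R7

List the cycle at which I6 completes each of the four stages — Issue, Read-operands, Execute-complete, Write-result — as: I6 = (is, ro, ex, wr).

I6 = (20, 21, 24, 25)

[1] I1 issues→ALU
[2] I1 reads
[3] I1 exec-done
[4] I1 writes R6
[5] I2 issues→ALU
[6] I2 reads
[7] I2 exec-done
[8] I2 writes R3
[9] I3 issues→ALU
[10] I3 reads
[11] I3 exec-done
[12] I3 writes R7
[13] I4 issues→ALU
[14] I4 reads; I5 issues→FPADD
[15] I4 exec-done; I5 reads
[16] I4 writes R4
[18] I5 exec-done
[19] I5 writes R5
[20] I6 issues→FPADD
[21] I6 reads
[24] I6 exec-done
[25] I6 writes R4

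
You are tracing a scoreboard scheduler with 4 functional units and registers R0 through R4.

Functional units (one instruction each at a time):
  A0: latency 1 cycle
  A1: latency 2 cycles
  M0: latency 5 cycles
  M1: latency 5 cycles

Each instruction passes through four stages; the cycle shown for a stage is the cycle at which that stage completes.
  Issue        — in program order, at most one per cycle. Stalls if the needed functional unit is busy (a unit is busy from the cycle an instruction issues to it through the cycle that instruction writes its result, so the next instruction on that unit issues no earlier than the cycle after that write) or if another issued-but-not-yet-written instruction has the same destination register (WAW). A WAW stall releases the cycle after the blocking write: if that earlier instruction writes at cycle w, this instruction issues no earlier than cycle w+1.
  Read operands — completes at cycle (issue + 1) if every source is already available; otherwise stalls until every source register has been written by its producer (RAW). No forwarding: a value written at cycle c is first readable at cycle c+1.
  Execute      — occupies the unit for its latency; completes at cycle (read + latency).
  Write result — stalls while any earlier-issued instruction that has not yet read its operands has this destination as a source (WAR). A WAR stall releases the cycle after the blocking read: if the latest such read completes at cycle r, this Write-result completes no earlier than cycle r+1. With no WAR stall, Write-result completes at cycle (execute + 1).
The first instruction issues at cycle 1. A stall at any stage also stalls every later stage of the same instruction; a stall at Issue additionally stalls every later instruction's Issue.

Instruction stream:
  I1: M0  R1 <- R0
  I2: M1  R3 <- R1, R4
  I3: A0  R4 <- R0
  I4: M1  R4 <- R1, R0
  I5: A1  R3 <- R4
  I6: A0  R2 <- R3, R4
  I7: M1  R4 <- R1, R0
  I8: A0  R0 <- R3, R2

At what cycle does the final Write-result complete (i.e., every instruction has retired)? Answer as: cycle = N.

cycle = 34

c1: I1 dispatched to M0
c2: I1 operands ready; I2 dispatched to M1
c3: I3 dispatched to A0
c4: I3 operands ready
c5: I3 complete
c7: I1 complete
c8: R1←I1
c9: I2 operands ready
c10: R4←I3
c14: I2 complete
c15: R3←I2
c16: I4 dispatched to M1
c17: I4 operands ready; I5 dispatched to A1
c18: I6 dispatched to A0
c22: I4 complete
c23: R4←I4
c24: I5 operands ready; I7 dispatched to M1
c25: I7 operands ready
c26: I5 complete
c27: R3←I5
c28: I6 operands ready
c29: I6 complete
c30: R2←I6; I7 complete
c31: R4←I7; I8 dispatched to A0
c32: I8 operands ready
c33: I8 complete
c34: R0←I8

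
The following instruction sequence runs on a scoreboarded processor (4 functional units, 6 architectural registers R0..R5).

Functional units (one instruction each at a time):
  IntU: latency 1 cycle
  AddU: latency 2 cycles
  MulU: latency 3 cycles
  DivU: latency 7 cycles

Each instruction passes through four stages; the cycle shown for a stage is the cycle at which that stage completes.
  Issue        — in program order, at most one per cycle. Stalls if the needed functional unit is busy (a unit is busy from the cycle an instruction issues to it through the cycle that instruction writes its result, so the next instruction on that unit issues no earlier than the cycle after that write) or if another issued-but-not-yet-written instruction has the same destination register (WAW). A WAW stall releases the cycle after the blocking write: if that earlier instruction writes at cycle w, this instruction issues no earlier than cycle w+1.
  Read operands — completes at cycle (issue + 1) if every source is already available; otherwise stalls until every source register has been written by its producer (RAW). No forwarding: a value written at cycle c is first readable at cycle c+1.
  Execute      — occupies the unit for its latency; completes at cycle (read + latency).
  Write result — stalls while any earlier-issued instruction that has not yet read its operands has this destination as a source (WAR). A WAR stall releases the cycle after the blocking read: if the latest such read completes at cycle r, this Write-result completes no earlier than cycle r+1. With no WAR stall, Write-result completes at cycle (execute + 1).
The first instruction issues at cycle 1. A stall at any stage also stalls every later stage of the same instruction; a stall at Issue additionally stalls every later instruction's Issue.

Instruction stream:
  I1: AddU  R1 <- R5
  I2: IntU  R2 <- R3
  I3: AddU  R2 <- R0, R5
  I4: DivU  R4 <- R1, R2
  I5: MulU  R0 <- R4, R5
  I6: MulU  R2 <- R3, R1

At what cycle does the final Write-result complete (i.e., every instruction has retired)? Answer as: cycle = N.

cycle = 30

c1: issue I1 (AddU)
c2: I1 read-ops, issue I2 (IntU)
c3: I2 read-ops
c4: I1 finished on AddU, I2 finished on IntU
c5: I1→R1, I2→R2
c6: issue I3 (AddU)
c7: I3 read-ops, issue I4 (DivU)
c8: issue I5 (MulU)
c9: I3 finished on AddU
c10: I3→R2
c11: I4 read-ops
c18: I4 finished on DivU
c19: I4→R4
c20: I5 read-ops
c23: I5 finished on MulU
c24: I5→R0
c25: issue I6 (MulU)
c26: I6 read-ops
c29: I6 finished on MulU
c30: I6→R2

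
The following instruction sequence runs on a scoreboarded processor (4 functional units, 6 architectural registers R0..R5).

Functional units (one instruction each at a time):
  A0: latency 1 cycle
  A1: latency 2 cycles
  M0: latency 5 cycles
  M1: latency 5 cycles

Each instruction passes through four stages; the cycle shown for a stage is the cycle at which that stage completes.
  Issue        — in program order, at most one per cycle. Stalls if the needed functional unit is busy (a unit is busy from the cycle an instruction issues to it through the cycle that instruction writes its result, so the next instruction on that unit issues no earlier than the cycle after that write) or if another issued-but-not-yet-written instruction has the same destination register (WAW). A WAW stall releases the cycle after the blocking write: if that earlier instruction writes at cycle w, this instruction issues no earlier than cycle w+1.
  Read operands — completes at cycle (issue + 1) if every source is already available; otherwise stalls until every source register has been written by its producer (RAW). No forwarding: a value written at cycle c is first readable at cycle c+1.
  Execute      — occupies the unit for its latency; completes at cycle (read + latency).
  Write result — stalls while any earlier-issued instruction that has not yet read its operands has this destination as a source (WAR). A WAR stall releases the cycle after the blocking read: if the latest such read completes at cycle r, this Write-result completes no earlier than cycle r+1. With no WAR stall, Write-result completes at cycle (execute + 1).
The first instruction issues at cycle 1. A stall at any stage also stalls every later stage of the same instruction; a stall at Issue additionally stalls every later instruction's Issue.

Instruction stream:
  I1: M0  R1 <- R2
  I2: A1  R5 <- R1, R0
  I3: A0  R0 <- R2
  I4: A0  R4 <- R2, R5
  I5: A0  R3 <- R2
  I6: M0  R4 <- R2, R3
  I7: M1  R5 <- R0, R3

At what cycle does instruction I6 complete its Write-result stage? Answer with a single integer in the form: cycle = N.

c1: I1 issues→M0
c2: I1 reads · I2 issues→A1
c3: I3 issues→A0
c4: I3 reads
c5: I3 exec-done
c7: I1 exec-done
c8: I1 writes R1
c9: I2 reads
c10: I3 writes R0
c11: I2 exec-done · I4 issues→A0
c12: I2 writes R5
c13: I4 reads
c14: I4 exec-done
c15: I4 writes R4
c16: I5 issues→A0
c17: I5 reads · I6 issues→M0
c18: I5 exec-done · I7 issues→M1
c19: I5 writes R3
c20: I6 reads · I7 reads
c25: I6 exec-done · I7 exec-done
c26: I6 writes R4 · I7 writes R5

cycle = 26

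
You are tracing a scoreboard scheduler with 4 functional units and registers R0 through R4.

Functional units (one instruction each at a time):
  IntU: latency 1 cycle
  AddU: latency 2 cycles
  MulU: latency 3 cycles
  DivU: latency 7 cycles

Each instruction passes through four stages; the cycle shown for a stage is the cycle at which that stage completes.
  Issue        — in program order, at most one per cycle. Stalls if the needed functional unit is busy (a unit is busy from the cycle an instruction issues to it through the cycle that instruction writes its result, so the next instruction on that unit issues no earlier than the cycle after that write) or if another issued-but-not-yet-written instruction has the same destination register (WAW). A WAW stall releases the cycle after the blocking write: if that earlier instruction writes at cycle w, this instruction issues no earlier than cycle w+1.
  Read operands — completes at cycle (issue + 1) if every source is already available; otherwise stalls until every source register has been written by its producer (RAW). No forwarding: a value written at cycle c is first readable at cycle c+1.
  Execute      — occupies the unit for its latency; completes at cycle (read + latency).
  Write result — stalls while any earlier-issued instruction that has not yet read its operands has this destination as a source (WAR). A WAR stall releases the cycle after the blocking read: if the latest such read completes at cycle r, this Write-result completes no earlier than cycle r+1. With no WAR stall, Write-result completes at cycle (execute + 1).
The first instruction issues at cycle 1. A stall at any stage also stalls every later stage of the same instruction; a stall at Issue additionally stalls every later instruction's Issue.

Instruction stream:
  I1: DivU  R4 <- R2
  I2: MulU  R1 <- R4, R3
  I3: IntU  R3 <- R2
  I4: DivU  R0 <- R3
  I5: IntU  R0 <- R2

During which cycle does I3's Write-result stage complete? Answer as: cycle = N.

cycle = 12

I1: IS=1 RO=2 EX=9 WR=10
I2: IS=2 RO=11 EX=14 WR=15  [RAW R4: wait I1 write@10]
I3: IS=3 RO=4 EX=5 WR=12  [WAR R3: wait I2 read@11]
I4: IS=11 RO=13 EX=20 WR=21  [struct: DivU busy until I1 writes@10; RAW R3: wait I3 write@12]
I5: IS=22 RO=23 EX=24 WR=25  [WAW R0: wait I4 write@21]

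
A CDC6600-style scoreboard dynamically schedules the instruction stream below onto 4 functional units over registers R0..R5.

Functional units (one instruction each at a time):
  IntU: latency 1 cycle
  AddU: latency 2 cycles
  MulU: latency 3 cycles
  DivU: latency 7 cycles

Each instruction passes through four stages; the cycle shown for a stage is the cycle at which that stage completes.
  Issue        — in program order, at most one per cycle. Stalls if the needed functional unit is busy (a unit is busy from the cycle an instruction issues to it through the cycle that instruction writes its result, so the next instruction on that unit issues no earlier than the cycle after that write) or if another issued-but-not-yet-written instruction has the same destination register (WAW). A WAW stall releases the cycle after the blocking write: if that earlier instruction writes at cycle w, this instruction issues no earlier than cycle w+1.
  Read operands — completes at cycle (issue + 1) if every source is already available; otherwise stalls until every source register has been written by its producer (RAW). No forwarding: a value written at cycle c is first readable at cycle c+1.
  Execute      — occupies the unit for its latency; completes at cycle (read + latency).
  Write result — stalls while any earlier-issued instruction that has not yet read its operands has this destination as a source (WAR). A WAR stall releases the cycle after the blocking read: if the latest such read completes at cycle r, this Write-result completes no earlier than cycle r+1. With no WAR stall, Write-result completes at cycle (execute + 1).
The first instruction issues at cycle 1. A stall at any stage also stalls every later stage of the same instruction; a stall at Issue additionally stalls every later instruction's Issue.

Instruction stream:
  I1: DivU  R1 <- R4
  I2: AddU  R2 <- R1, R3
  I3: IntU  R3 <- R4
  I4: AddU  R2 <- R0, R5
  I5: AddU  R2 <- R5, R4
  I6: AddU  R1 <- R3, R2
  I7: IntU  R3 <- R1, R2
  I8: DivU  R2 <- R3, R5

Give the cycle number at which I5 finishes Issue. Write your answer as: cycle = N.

cycle = 20

I1 -> (1, 2, 9, 10)
I2 -> (2, 11, 13, 14)  // RAW R1: wait I1 write@10
I3 -> (3, 4, 5, 12)  // WAR R3: wait I2 read@11
I4 -> (15, 16, 18, 19)  // struct: AddU busy until I2 writes@14
I5 -> (20, 21, 23, 24)  // struct: AddU busy until I4 writes@19
I6 -> (25, 26, 28, 29)  // struct: AddU busy until I5 writes@24
I7 -> (26, 30, 31, 32)  // RAW R1: wait I6 write@29
I8 -> (27, 33, 40, 41)  // RAW R3: wait I7 write@32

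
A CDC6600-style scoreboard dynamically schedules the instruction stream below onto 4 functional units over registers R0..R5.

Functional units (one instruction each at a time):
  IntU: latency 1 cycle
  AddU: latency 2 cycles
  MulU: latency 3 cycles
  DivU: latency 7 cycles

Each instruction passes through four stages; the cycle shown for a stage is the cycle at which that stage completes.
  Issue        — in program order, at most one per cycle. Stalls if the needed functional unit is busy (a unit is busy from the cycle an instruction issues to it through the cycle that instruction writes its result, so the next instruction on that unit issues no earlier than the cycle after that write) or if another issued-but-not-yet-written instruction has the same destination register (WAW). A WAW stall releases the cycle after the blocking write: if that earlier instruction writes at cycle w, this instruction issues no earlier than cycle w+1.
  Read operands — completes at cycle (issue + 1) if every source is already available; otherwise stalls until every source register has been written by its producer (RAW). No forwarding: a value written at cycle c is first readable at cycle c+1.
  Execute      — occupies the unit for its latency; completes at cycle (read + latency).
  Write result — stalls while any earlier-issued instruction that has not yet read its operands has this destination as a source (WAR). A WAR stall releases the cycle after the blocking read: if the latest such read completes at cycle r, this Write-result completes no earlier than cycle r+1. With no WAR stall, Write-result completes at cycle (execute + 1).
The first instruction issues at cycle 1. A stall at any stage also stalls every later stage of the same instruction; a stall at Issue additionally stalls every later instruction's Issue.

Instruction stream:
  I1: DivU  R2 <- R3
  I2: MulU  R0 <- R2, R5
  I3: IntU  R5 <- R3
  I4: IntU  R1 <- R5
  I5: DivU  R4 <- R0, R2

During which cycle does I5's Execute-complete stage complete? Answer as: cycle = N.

cycle 1: issue I1 (DivU)
cycle 2: I1 read-ops; issue I2 (MulU)
cycle 3: issue I3 (IntU)
cycle 4: I3 read-ops
cycle 5: I3 finished on IntU
cycle 9: I1 finished on DivU
cycle 10: I1→R2
cycle 11: I2 read-ops
cycle 12: I3→R5
cycle 13: issue I4 (IntU)
cycle 14: I2 finished on MulU; I4 read-ops; issue I5 (DivU)
cycle 15: I2→R0; I4 finished on IntU
cycle 16: I4→R1; I5 read-ops
cycle 23: I5 finished on DivU
cycle 24: I5→R4

cycle = 23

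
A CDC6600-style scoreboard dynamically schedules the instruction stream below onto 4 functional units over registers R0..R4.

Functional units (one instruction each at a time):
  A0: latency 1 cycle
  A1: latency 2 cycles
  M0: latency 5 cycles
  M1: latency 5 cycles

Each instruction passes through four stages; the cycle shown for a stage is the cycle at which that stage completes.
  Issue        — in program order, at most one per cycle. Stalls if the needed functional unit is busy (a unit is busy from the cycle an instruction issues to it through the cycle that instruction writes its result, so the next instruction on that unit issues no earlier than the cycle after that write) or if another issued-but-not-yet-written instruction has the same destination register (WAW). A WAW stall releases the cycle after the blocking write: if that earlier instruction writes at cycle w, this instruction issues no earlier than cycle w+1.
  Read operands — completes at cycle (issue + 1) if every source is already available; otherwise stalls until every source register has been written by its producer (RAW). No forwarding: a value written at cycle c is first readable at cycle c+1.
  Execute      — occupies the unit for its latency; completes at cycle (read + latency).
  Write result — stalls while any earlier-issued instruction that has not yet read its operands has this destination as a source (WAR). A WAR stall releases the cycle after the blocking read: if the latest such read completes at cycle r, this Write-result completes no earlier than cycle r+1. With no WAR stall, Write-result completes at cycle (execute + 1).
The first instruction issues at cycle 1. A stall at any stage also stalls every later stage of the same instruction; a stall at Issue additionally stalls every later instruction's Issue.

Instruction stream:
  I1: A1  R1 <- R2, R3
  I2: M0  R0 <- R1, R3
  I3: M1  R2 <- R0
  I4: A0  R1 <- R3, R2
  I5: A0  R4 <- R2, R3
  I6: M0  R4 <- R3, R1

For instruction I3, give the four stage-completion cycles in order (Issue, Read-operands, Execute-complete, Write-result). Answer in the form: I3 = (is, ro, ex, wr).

I3 = (3, 13, 18, 19)

1) issue 1, read 2, done 4, write 5
2) issue 2, read 6, done 11, write 12  <RAW R1: wait I1 write@5>
3) issue 3, read 13, done 18, write 19  <RAW R0: wait I2 write@12>
4) issue 6, read 20, done 21, write 22  <WAW R1: wait I1 write@5 / RAW R2: wait I3 write@19>
5) issue 23, read 24, done 25, write 26  <struct: A0 busy until I4 writes@22>
6) issue 27, read 28, done 33, write 34  <WAW R4: wait I5 write@26>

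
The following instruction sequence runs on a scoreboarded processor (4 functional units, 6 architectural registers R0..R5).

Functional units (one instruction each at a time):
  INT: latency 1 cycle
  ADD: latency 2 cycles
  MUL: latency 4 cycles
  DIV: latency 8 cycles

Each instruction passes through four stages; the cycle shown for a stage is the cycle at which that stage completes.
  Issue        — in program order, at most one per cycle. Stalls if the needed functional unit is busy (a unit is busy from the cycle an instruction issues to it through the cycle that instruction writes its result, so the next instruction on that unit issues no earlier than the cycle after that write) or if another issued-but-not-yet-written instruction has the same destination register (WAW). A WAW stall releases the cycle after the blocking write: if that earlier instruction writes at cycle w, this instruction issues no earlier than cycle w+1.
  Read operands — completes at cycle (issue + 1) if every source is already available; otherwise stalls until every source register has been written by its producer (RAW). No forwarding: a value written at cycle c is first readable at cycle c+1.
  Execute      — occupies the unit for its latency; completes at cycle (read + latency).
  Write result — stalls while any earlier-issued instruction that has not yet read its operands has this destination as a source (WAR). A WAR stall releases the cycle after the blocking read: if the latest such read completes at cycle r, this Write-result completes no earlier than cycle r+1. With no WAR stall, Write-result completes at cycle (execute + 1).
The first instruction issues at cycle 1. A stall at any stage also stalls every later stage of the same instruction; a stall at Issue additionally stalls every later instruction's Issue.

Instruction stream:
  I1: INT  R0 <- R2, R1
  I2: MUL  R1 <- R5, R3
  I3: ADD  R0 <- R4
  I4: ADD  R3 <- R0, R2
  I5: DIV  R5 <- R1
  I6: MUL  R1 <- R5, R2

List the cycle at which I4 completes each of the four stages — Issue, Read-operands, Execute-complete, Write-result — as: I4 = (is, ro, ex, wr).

cycle 1: issue I1 (INT)
cycle 2: I1 read-ops · issue I2 (MUL)
cycle 3: I1 finished on INT · I2 read-ops
cycle 4: I1→R0
cycle 5: issue I3 (ADD)
cycle 6: I3 read-ops
cycle 7: I2 finished on MUL
cycle 8: I2→R1 · I3 finished on ADD
cycle 9: I3→R0
cycle 10: issue I4 (ADD)
cycle 11: I4 read-ops · issue I5 (DIV)
cycle 12: I5 read-ops · issue I6 (MUL)
cycle 13: I4 finished on ADD
cycle 14: I4→R3
cycle 20: I5 finished on DIV
cycle 21: I5→R5
cycle 22: I6 read-ops
cycle 26: I6 finished on MUL
cycle 27: I6→R1

I4 = (10, 11, 13, 14)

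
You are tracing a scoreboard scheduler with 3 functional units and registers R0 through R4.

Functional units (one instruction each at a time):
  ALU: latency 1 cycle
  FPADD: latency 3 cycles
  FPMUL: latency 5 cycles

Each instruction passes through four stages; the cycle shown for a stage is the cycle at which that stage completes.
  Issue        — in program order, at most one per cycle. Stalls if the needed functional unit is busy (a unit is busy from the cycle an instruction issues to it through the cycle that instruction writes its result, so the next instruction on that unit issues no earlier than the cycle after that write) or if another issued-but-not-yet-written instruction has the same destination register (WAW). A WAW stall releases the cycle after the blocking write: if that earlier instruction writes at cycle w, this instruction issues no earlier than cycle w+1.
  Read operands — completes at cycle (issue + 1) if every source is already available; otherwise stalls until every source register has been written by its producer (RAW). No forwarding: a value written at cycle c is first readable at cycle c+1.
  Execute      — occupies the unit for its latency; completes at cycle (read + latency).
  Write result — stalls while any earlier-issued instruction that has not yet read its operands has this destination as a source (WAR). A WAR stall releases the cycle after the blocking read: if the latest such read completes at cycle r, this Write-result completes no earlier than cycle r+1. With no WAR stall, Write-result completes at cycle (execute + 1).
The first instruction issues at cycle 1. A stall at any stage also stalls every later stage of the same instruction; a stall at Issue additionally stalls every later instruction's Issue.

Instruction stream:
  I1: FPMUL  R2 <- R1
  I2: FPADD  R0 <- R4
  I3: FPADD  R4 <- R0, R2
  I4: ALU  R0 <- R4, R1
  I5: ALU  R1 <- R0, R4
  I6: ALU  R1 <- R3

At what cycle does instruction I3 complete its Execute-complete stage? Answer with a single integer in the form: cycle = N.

cycle = 12

t=1  I1 dispatched to FPMUL
t=2  I1 operands ready; I2 dispatched to FPADD
t=3  I2 operands ready
t=6  I2 complete
t=7  I1 complete; R0←I2
t=8  R2←I1; I3 dispatched to FPADD
t=9  I3 operands ready; I4 dispatched to ALU
t=12  I3 complete
t=13  R4←I3
t=14  I4 operands ready
t=15  I4 complete
t=16  R0←I4
t=17  I5 dispatched to ALU
t=18  I5 operands ready
t=19  I5 complete
t=20  R1←I5
t=21  I6 dispatched to ALU
t=22  I6 operands ready
t=23  I6 complete
t=24  R1←I6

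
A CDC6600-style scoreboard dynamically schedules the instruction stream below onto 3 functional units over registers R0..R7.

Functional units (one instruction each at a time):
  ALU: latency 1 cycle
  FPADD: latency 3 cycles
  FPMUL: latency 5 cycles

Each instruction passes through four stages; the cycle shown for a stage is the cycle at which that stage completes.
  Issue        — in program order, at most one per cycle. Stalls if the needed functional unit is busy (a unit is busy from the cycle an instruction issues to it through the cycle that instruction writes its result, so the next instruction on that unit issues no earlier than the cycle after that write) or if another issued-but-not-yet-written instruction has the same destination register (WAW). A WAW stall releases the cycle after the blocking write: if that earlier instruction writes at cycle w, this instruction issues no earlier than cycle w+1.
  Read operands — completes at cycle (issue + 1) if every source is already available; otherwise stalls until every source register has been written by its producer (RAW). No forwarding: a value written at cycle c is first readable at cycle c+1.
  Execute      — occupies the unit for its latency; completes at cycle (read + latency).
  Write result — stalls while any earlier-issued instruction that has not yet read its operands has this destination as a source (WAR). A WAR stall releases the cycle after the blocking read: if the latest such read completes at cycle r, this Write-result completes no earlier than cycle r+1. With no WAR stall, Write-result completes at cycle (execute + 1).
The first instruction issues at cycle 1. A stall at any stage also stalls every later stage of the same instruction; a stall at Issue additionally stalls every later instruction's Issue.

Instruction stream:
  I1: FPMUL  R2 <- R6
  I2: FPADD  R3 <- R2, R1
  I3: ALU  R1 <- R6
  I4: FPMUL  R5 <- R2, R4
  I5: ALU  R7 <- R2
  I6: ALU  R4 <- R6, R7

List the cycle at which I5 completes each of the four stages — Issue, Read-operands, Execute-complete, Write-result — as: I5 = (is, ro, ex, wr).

1) issue 1, read 2, done 7, write 8
2) issue 2, read 9, done 12, write 13  <RAW R2: wait I1 write@8>
3) issue 3, read 4, done 5, write 10  <WAR R1: wait I2 read@9>
4) issue 9, read 10, done 15, write 16  <struct: FPMUL busy until I1 writes@8>
5) issue 11, read 12, done 13, write 14  <struct: ALU busy until I3 writes@10>
6) issue 15, read 16, done 17, write 18  <struct: ALU busy until I5 writes@14>

I5 = (11, 12, 13, 14)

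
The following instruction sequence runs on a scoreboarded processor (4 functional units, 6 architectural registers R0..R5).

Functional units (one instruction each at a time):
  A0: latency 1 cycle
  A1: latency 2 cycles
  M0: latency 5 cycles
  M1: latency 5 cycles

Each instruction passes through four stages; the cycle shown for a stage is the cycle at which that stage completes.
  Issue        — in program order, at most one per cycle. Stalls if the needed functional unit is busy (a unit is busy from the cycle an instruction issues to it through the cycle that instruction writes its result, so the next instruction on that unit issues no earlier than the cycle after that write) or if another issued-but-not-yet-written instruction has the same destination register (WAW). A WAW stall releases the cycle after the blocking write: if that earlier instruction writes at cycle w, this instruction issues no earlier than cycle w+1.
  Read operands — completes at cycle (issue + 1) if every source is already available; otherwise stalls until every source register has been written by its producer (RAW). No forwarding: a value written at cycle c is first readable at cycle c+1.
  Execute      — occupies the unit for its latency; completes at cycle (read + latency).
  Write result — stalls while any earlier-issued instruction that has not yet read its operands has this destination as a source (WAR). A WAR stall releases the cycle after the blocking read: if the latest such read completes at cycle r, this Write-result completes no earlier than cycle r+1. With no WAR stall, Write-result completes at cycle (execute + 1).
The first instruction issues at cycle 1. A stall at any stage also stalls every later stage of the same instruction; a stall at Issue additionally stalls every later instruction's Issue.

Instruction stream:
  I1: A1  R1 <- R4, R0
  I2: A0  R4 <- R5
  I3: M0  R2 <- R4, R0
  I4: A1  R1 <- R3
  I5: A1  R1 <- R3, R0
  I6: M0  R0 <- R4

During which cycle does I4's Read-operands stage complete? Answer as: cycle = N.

cycle = 7

c1: issue I1 (A1)
c2: I1 read-ops | issue I2 (A0)
c3: I2 read-ops | issue I3 (M0)
c4: I1 finished on A1 | I2 finished on A0
c5: I1→R1 | I2→R4
c6: I3 read-ops | issue I4 (A1)
c7: I4 read-ops
c9: I4 finished on A1
c10: I4→R1
c11: I3 finished on M0 | issue I5 (A1)
c12: I3→R2 | I5 read-ops
c13: issue I6 (M0)
c14: I5 finished on A1 | I6 read-ops
c15: I5→R1
c19: I6 finished on M0
c20: I6→R0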